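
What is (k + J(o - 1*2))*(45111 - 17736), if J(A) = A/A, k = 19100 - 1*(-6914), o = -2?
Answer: 712160625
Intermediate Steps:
k = 26014 (k = 19100 + 6914 = 26014)
J(A) = 1
(k + J(o - 1*2))*(45111 - 17736) = (26014 + 1)*(45111 - 17736) = 26015*27375 = 712160625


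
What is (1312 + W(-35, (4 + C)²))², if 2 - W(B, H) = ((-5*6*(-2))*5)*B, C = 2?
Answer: 139570596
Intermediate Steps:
W(B, H) = 2 - 300*B (W(B, H) = 2 - (-5*6*(-2))*5*B = 2 - -30*(-2)*5*B = 2 - 60*5*B = 2 - 300*B)
(1312 + W(-35, (4 + C)²))² = (1312 + (2 - 300*(-35)))² = (1312 + (2 + 10500))² = (1312 + 10502)² = 11814² = 139570596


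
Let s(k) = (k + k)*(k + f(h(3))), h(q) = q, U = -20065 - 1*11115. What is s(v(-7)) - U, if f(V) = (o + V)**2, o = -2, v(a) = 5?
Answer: 31240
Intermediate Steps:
U = -31180 (U = -20065 - 11115 = -31180)
f(V) = (-2 + V)**2
s(k) = 2*k*(1 + k) (s(k) = (k + k)*(k + (-2 + 3)**2) = (2*k)*(k + 1**2) = (2*k)*(k + 1) = (2*k)*(1 + k) = 2*k*(1 + k))
s(v(-7)) - U = 2*5*(1 + 5) - 1*(-31180) = 2*5*6 + 31180 = 60 + 31180 = 31240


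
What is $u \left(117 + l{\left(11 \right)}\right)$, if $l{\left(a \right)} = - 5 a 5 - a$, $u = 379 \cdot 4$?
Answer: $-256204$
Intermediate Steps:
$u = 1516$
$l{\left(a \right)} = - 26 a$ ($l{\left(a \right)} = - 25 a - a = - 26 a$)
$u \left(117 + l{\left(11 \right)}\right) = 1516 \left(117 - 286\right) = 1516 \left(-169\right) = -256204$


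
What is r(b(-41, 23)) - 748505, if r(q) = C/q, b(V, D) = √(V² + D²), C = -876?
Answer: -748505 - 438*√2210/1105 ≈ -7.4852e+5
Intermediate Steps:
b(V, D) = √(D² + V²)
r(q) = -876/q
r(b(-41, 23)) - 748505 = -876/√(23² + (-41)²) - 748505 = -876/√(529 + 1681) - 748505 = -876*√2210/2210 - 748505 = -438*√2210/1105 - 748505 = -748505 - 438*√2210/1105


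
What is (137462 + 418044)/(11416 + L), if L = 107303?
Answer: 555506/118719 ≈ 4.6792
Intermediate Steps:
(137462 + 418044)/(11416 + L) = (137462 + 418044)/(11416 + 107303) = 555506/118719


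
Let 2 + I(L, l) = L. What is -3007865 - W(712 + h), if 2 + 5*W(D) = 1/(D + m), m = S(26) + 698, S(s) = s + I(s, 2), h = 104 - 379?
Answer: -17821597756/5925 ≈ -3.0079e+6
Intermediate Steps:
I(L, l) = -2 + L
h = -275
S(s) = -2 + 2*s (S(s) = s + (-2 + s) = -2 + 2*s)
m = 748 (m = (-2 + 2*26) + 698 = (-2 + 52) + 698 = 50 + 698 = 748)
W(D) = -⅖ + 1/(5*(748 + D)) (W(D) = -⅖ + 1/(5*(D + 748)) = -⅖ + 1/(5*(748 + D)))
-3007865 - W(712 + h) = -3007865 - (-1495 - 2*(712 - 275))/(5*(748 + (712 - 275))) = -3007865 - (-1495 - 2*437)/(5*(748 + 437)) = -3007865 - (-1495 - 874)/(5*1185) = -3007865 - (-2369)/(5*1185) = -3007865 - 1*(-2369/5925) = -3007865 + 2369/5925 = -17821597756/5925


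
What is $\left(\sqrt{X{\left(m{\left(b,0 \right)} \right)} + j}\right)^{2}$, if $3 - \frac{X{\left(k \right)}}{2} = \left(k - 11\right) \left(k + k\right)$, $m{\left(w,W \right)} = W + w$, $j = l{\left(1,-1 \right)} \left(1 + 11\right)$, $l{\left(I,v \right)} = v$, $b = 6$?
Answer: $114$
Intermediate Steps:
$j = -12$ ($j = - (1 + 11) = \left(-1\right) 12 = -12$)
$X{\left(k \right)} = 6 - 4 k \left(-11 + k\right)$ ($X{\left(k \right)} = 6 - 2 \left(k - 11\right) \left(k + k\right) = 6 - 2 \left(-11 + k\right) 2 k = 6 - 2 \cdot 2 k \left(-11 + k\right) = 6 - 4 k \left(-11 + k\right)$)
$\left(\sqrt{X{\left(m{\left(b,0 \right)} \right)} + j}\right)^{2} = \left(\sqrt{\left(6 - 4 \left(0 + 6\right)^{2} + 44 \left(0 + 6\right)\right) - 12}\right)^{2} = \left(\sqrt{\left(6 - 4 \cdot 6^{2} + 44 \cdot 6\right) - 12}\right)^{2} = \left(\sqrt{\left(6 - 144 + 264\right) - 12}\right)^{2} = \left(\sqrt{126 - 12}\right)^{2} = \left(\sqrt{114}\right)^{2} = 114$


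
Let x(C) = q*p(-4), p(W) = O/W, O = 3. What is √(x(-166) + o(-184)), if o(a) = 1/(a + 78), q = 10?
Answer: I*√21094/53 ≈ 2.7403*I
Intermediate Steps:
p(W) = 3/W
o(a) = 1/(78 + a)
x(C) = -15/2 (x(C) = 10*(3/(-4)) = 10*(3*(-¼)) = 10*(-¾) = -15/2)
√(x(-166) + o(-184)) = √(-15/2 + 1/(78 - 184)) = √(-15/2 + 1/(-106)) = √(-15/2 - 1/106) = √(-398/53) = I*√21094/53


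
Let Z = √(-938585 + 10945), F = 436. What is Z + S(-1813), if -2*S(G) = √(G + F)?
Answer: I*(-9*√17 + 4*√231910)/2 ≈ 944.59*I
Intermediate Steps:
Z = 2*I*√231910 (Z = √(-927640) = 2*I*√231910 ≈ 963.14*I)
S(G) = -√(436 + G)/2 (S(G) = -√(G + 436)/2 = -√(436 + G)/2)
Z + S(-1813) = 2*I*√231910 - √(436 - 1813)/2 = 2*I*√231910 - 9*I*√17/2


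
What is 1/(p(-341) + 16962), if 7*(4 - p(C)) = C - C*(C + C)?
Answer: 7/351665 ≈ 1.9905e-5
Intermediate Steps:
p(C) = 4 - C/7 + 2*C²/7 (p(C) = 4 - (C - C*(C + C))/7 = 4 - (C - C*2*C)/7 = 4 - (C - 2*C²)/7 = 4 + (-C/7 + 2*C²/7) = 4 - C/7 + 2*C²/7)
1/(p(-341) + 16962) = 1/((4 - ⅐*(-341) + (2/7)*(-341)²) + 16962) = 1/((4 + 341/7 + (2/7)*116281) + 16962) = 1/((4 + 341/7 + 232562/7) + 16962) = 1/(232931/7 + 16962) = 1/(351665/7) = 7/351665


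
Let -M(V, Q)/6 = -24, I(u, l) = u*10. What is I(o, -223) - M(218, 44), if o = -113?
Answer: -1274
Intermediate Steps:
I(u, l) = 10*u
M(V, Q) = 144 (M(V, Q) = -6*(-24) = 144)
I(o, -223) - M(218, 44) = 10*(-113) - 1*144 = -1130 - 144 = -1274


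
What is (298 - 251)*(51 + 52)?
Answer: 4841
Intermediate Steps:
(298 - 251)*(51 + 52) = 47*103 = 4841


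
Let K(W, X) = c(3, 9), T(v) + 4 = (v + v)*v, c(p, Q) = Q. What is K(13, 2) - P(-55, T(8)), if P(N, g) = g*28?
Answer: -3463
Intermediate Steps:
T(v) = -4 + 2*v² (T(v) = -4 + (v + v)*v = -4 + (2*v)*v = -4 + 2*v²)
K(W, X) = 9
P(N, g) = 28*g
K(13, 2) - P(-55, T(8)) = 9 - 28*(-4 + 2*8²) = 9 - 28*(-4 + 2*64) = 9 - 28*(-4 + 128) = 9 - 28*124 = 9 - 1*3472 = 9 - 3472 = -3463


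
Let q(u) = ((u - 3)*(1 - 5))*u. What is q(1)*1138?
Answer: 9104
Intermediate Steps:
q(u) = u*(12 - 4*u) (q(u) = ((-3 + u)*(-4))*u = (12 - 4*u)*u = u*(12 - 4*u))
q(1)*1138 = (4*1*(3 - 1*1))*1138 = (4*1*(3 - 1))*1138 = (4*1*2)*1138 = 8*1138 = 9104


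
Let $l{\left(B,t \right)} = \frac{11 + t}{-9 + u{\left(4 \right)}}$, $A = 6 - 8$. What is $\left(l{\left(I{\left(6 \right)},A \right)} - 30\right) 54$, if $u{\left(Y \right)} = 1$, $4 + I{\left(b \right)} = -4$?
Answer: $- \frac{6723}{4} \approx -1680.8$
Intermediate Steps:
$I{\left(b \right)} = -8$ ($I{\left(b \right)} = -4 - 4 = -8$)
$A = -2$ ($A = 6 - 8 = -2$)
$l{\left(B,t \right)} = - \frac{11}{8} - \frac{t}{8}$ ($l{\left(B,t \right)} = \frac{11 + t}{-9 + 1} = \frac{11 + t}{-8} = \left(11 + t\right) \left(- \frac{1}{8}\right) = - \frac{11}{8} - \frac{t}{8}$)
$\left(l{\left(I{\left(6 \right)},A \right)} - 30\right) 54 = \left(\left(- \frac{11}{8} - - \frac{1}{4}\right) - 30\right) 54 = \left(\left(- \frac{11}{8} + \frac{1}{4}\right) - 30\right) 54 = \left(- \frac{9}{8} - 30\right) 54 = \left(- \frac{249}{8}\right) 54 = - \frac{6723}{4}$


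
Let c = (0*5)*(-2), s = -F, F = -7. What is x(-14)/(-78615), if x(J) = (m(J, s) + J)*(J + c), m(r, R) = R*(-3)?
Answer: -98/15723 ≈ -0.0062329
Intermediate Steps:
s = 7 (s = -1*(-7) = 7)
m(r, R) = -3*R
c = 0 (c = 0*(-2) = 0)
x(J) = J*(-21 + J) (x(J) = (-3*7 + J)*(J + 0) = (-21 + J)*J = J*(-21 + J))
x(-14)/(-78615) = -14*(-21 - 14)/(-78615) = -14*(-35)*(-1/78615) = 490*(-1/78615) = -98/15723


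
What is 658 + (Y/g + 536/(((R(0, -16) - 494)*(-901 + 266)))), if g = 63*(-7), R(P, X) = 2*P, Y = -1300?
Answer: 45716985098/69168645 ≈ 660.95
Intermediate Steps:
g = -441
658 + (Y/g + 536/(((R(0, -16) - 494)*(-901 + 266)))) = 658 + (-1300/(-441) + 536/(((2*0 - 494)*(-901 + 266)))) = 658 + (-1300*(-1/441) + 536/(((0 - 494)*(-635)))) = 658 + (1300/441 + 536/((-494*(-635)))) = 658 + (1300/441 + 536/313690) = 658 + (1300/441 + 536*(1/313690)) = 658 + (1300/441 + 268/156845) = 658 + 204016688/69168645 = 45716985098/69168645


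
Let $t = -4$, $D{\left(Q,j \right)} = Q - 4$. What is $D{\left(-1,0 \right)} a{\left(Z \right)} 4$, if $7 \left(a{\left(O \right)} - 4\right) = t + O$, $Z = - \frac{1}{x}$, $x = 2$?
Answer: $- \frac{470}{7} \approx -67.143$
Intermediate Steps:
$D{\left(Q,j \right)} = -4 + Q$ ($D{\left(Q,j \right)} = Q - 4 = -4 + Q$)
$Z = - \frac{1}{2} \approx -0.5$
$a{\left(O \right)} = \frac{24}{7} + \frac{O}{7}$ ($a{\left(O \right)} = 4 + \frac{-4 + O}{7} = 4 + \left(- \frac{4}{7} + \frac{O}{7}\right) = \frac{24}{7} + \frac{O}{7}$)
$D{\left(-1,0 \right)} a{\left(Z \right)} 4 = \left(-4 - 1\right) \left(\frac{24}{7} + \frac{1}{7} \left(- \frac{1}{2}\right)\right) 4 = - 5 \left(\frac{24}{7} - \frac{1}{14}\right) 4 = \left(-5\right) \frac{47}{14} \cdot 4 = \left(- \frac{235}{14}\right) 4 = - \frac{470}{7}$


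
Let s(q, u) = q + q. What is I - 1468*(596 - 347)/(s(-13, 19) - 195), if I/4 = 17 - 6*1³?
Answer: 375256/221 ≈ 1698.0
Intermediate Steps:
s(q, u) = 2*q
I = 44 (I = 4*(17 - 6*1³) = 4*(17 - 6*1) = 4*(17 - 6) = 4*11 = 44)
I - 1468*(596 - 347)/(s(-13, 19) - 195) = 44 - 1468*(596 - 347)/(2*(-13) - 195) = 44 - 365532/(-26 - 195) = 44 - 365532/(-221) = 44 - 365532*(-1)/221 = 44 - 1468*(-249/221) = 44 + 365532/221 = 375256/221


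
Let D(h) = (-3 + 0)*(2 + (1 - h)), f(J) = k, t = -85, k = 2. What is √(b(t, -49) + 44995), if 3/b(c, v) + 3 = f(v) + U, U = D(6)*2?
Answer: √13003606/17 ≈ 212.12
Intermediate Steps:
f(J) = 2
D(h) = -9 + 3*h (D(h) = -3*(3 - h) = -9 + 3*h)
U = 18 (U = (-9 + 3*6)*2 = (-9 + 18)*2 = 9*2 = 18)
b(c, v) = 3/17 (b(c, v) = 3/(-3 + (2 + 18)) = 3/(-3 + 20) = 3/17)
√(b(t, -49) + 44995) = √(3/17 + 44995) = √(764918/17) = √13003606/17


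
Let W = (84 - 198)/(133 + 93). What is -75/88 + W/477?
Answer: -1349197/1581096 ≈ -0.85333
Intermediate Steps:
W = -57/113 (W = -114/226 = -114*1/226 = -57/113 ≈ -0.50443)
-75/88 + W/477 = -75/88 - 57/113/477 = -75*1/88 - 57/113*1/477 = -75/88 - 19/17967 = -1349197/1581096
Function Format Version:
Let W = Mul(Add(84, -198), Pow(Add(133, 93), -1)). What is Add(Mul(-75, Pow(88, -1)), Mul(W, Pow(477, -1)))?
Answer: Rational(-1349197, 1581096) ≈ -0.85333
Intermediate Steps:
W = Rational(-57, 113) (W = Mul(-114, Pow(226, -1)) = Mul(-114, Rational(1, 226)) = Rational(-57, 113) ≈ -0.50443)
Add(Mul(-75, Pow(88, -1)), Mul(W, Pow(477, -1))) = Add(Mul(-75, Pow(88, -1)), Mul(Rational(-57, 113), Pow(477, -1))) = Add(Mul(-75, Rational(1, 88)), Mul(Rational(-57, 113), Rational(1, 477))) = Add(Rational(-75, 88), Rational(-19, 17967)) = Rational(-1349197, 1581096)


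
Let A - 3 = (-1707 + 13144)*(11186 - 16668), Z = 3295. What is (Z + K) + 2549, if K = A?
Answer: -62691787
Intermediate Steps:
A = -62697631 (A = 3 + (-1707 + 13144)*(11186 - 16668) = 3 + 11437*(-5482) = 3 - 62697634 = -62697631)
K = -62697631
(Z + K) + 2549 = (3295 - 62697631) + 2549 = -62694336 + 2549 = -62691787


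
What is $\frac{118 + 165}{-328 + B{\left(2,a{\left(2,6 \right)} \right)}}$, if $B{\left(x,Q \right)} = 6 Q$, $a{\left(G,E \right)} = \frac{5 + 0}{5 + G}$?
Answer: $- \frac{1981}{2266} \approx -0.87423$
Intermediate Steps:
$a{\left(G,E \right)} = \frac{5}{5 + G}$
$\frac{118 + 165}{-328 + B{\left(2,a{\left(2,6 \right)} \right)}} = \frac{118 + 165}{-328 + 6 \frac{5}{5 + 2}} = \frac{283}{-328 + 6 \cdot \frac{5}{7}} = \frac{283}{-328 + \frac{30}{7}} = \frac{283}{- \frac{2266}{7}} = 283 \left(- \frac{7}{2266}\right) = - \frac{1981}{2266}$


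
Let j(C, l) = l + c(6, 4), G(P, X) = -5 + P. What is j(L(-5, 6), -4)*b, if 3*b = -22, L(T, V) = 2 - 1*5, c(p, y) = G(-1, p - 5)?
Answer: 220/3 ≈ 73.333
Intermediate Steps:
c(p, y) = -6 (c(p, y) = -5 - 1 = -6)
L(T, V) = -3 (L(T, V) = 2 - 5 = -3)
b = -22/3 (b = (⅓)*(-22) = -22/3 ≈ -7.3333)
j(C, l) = -6 + l (j(C, l) = l - 6 = -6 + l)
j(L(-5, 6), -4)*b = (-6 - 4)*(-22/3) = -10*(-22/3) = 220/3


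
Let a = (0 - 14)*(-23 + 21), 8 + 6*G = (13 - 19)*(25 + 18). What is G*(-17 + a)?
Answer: -1463/3 ≈ -487.67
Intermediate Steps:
G = -133/3 (G = -4/3 + ((13 - 19)*(25 + 18))/6 = -4/3 + (-6*43)/6 = -4/3 + (⅙)*(-258) = -4/3 - 43 = -133/3 ≈ -44.333)
a = 28 (a = -14*(-2) = 28)
G*(-17 + a) = -133*(-17 + 28)/3 = -133/3*11 = -1463/3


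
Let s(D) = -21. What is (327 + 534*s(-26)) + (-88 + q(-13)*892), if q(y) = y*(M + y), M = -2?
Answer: 162965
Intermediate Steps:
q(y) = y*(-2 + y)
(327 + 534*s(-26)) + (-88 + q(-13)*892) = (327 + 534*(-21)) + (-88 - 13*(-2 - 13)*892) = (327 - 11214) + (-88 - 13*(-15)*892) = -10887 + (-88 + 195*892) = -10887 + (-88 + 173940) = -10887 + 173852 = 162965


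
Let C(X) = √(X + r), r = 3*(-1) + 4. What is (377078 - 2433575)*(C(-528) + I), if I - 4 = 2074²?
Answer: -8845980715560 - 2056497*I*√527 ≈ -8.846e+12 - 4.721e+7*I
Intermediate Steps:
I = 4301480 (I = 4 + 2074² = 4 + 4301476 = 4301480)
r = 1 (r = -3 + 4 = 1)
C(X) = √(1 + X) (C(X) = √(X + 1) = √(1 + X))
(377078 - 2433575)*(C(-528) + I) = (377078 - 2433575)*(√(1 - 528) + 4301480) = -2056497*(√(-527) + 4301480) = -2056497*(I*√527 + 4301480) = -2056497*(4301480 + I*√527) = -8845980715560 - 2056497*I*√527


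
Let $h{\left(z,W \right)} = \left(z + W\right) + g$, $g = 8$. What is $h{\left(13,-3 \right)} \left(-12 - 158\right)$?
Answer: $-3060$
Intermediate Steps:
$h{\left(z,W \right)} = 8 + W + z$ ($h{\left(z,W \right)} = \left(z + W\right) + 8 = \left(W + z\right) + 8 = 8 + W + z$)
$h{\left(13,-3 \right)} \left(-12 - 158\right) = \left(8 - 3 + 13\right) \left(-12 - 158\right) = 18 \left(-170\right) = -3060$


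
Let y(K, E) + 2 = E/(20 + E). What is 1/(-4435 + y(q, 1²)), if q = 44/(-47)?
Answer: -21/93176 ≈ -0.00022538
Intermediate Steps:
q = -44/47 (q = 44*(-1/47) = -44/47 ≈ -0.93617)
y(K, E) = -2 + E/(20 + E)
1/(-4435 + y(q, 1²)) = 1/(-4435 + (-40 - 1*1²)/(20 + 1²)) = 1/(-4435 + (-40 - 1*1)/(20 + 1)) = 1/(-4435 + (-40 - 1)/21) = 1/(-4435 + (1/21)*(-41)) = 1/(-4435 - 41/21) = 1/(-93176/21) = -21/93176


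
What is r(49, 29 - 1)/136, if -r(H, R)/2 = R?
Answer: -7/17 ≈ -0.41176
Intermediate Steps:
r(H, R) = -2*R
r(49, 29 - 1)/136 = -2*(29 - 1)/136 = -2*28*(1/136) = -56*1/136 = -7/17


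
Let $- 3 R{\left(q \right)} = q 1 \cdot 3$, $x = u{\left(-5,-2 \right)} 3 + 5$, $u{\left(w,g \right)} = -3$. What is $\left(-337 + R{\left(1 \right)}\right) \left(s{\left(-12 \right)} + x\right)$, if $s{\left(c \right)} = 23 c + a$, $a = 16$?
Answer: $89232$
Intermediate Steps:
$s{\left(c \right)} = 16 + 23 c$ ($s{\left(c \right)} = 23 c + 16 = 16 + 23 c$)
$x = -4$ ($x = \left(-3\right) 3 + 5 = -9 + 5 = -4$)
$R{\left(q \right)} = - q$ ($R{\left(q \right)} = - \frac{q 1 \cdot 3}{3} = - \frac{q 3}{3} = - \frac{3 q}{3} = - q$)
$\left(-337 + R{\left(1 \right)}\right) \left(s{\left(-12 \right)} + x\right) = \left(-337 - 1\right) \left(\left(16 + 23 \left(-12\right)\right) - 4\right) = \left(-337 - 1\right) \left(\left(16 - 276\right) - 4\right) = - 338 \left(-260 - 4\right) = \left(-338\right) \left(-264\right) = 89232$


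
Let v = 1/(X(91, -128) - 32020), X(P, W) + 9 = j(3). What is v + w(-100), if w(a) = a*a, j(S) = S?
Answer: 320259999/32026 ≈ 10000.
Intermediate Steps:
X(P, W) = -6 (X(P, W) = -9 + 3 = -6)
w(a) = a²
v = -1/32026 (v = 1/(-6 - 32020) = 1/(-32026) = -1/32026 ≈ -3.1225e-5)
v + w(-100) = -1/32026 + (-100)² = -1/32026 + 10000 = 320259999/32026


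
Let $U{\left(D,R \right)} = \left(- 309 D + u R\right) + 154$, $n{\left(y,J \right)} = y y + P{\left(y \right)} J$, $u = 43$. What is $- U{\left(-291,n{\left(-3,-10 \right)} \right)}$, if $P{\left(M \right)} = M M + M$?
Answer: $-87880$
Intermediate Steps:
$P{\left(M \right)} = M + M^{2}$ ($P{\left(M \right)} = M^{2} + M = M + M^{2}$)
$n{\left(y,J \right)} = y^{2} + J y \left(1 + y\right)$ ($n{\left(y,J \right)} = y y + y \left(1 + y\right) J = y^{2} + J y \left(1 + y\right)$)
$U{\left(D,R \right)} = 154 - 309 D + 43 R$ ($U{\left(D,R \right)} = \left(- 309 D + 43 R\right) + 154 = 154 - 309 D + 43 R$)
$- U{\left(-291,n{\left(-3,-10 \right)} \right)} = - (154 - -89919 + 43 \left(- 3 \left(-3 - 10 \left(1 - 3\right)\right)\right)) = - (154 + 89919 + 43 \left(- 3 \left(-3 - -20\right)\right)) = - (154 + 89919 + 43 \left(- 3 \left(-3 + 20\right)\right)) = - (154 + 89919 + 43 \left(\left(-3\right) 17\right)) = - (154 + 89919 + 43 \left(-51\right)) = - (154 + 89919 - 2193) = \left(-1\right) 87880 = -87880$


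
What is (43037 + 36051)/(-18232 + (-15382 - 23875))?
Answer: -79088/57489 ≈ -1.3757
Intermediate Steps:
(43037 + 36051)/(-18232 + (-15382 - 23875)) = 79088/(-18232 - 39257) = 79088/(-57489) = 79088*(-1/57489) = -79088/57489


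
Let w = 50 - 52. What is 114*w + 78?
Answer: -150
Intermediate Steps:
w = -2
114*w + 78 = 114*(-2) + 78 = -228 + 78 = -150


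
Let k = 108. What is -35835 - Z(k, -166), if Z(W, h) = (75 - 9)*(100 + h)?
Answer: -31479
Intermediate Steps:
Z(W, h) = 6600 + 66*h (Z(W, h) = 66*(100 + h) = 6600 + 66*h)
-35835 - Z(k, -166) = -35835 - (6600 + 66*(-166)) = -35835 - (6600 - 10956) = -35835 - 1*(-4356) = -35835 + 4356 = -31479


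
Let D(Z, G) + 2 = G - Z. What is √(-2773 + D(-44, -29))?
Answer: 2*I*√690 ≈ 52.536*I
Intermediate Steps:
D(Z, G) = -2 + G - Z (D(Z, G) = -2 + (G - Z) = -2 + G - Z)
√(-2773 + D(-44, -29)) = √(-2773 + (-2 - 29 - 1*(-44))) = √(-2773 + (-2 - 29 + 44)) = √(-2773 + 13) = √(-2760) = 2*I*√690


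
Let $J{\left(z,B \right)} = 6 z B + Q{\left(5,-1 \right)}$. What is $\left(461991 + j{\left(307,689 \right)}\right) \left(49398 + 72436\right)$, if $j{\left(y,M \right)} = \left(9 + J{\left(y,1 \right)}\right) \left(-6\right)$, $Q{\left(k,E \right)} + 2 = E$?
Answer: $54935316102$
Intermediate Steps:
$Q{\left(k,E \right)} = -2 + E$
$J{\left(z,B \right)} = -3 + 6 B z$ ($J{\left(z,B \right)} = 6 z B - 3 = 6 B z - 3 = -3 + 6 B z$)
$j{\left(y,M \right)} = -36 - 36 y$ ($j{\left(y,M \right)} = \left(9 + \left(-3 + 6 \cdot 1 y\right)\right) \left(-6\right) = \left(9 + \left(-3 + 6 y\right)\right) \left(-6\right) = \left(6 + 6 y\right) \left(-6\right) = -36 - 36 y$)
$\left(461991 + j{\left(307,689 \right)}\right) \left(49398 + 72436\right) = \left(461991 - 11088\right) \left(49398 + 72436\right) = \left(461991 - 11088\right) 121834 = 450903 \cdot 121834 = 54935316102$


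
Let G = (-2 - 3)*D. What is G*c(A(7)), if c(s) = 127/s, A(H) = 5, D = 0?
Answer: 0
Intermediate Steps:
G = 0 (G = (-2 - 3)*0 = -5*0 = 0)
G*c(A(7)) = 0*(127/5) = 0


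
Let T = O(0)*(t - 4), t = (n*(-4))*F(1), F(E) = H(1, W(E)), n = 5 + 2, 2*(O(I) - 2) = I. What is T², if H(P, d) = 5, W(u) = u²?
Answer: 82944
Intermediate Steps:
O(I) = 2 + I/2
n = 7
F(E) = 5
t = -140 (t = (7*(-4))*5 = -28*5 = -140)
T = -288 (T = (2 + (½)*0)*(-140 - 4) = (2 + 0)*(-144) = 2*(-144) = -288)
T² = (-288)² = 82944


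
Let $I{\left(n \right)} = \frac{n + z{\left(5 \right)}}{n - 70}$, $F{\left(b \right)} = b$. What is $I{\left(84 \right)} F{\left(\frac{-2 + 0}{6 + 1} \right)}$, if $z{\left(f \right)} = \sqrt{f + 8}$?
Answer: $- \frac{12}{7} - \frac{\sqrt{13}}{49} \approx -1.7879$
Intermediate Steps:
$z{\left(f \right)} = \sqrt{8 + f}$
$I{\left(n \right)} = \frac{n + \sqrt{13}}{-70 + n}$ ($I{\left(n \right)} = \frac{n + \sqrt{8 + 5}}{n - 70} = \frac{n + \sqrt{13}}{-70 + n}$)
$I{\left(84 \right)} F{\left(\frac{-2 + 0}{6 + 1} \right)} = \frac{84 + \sqrt{13}}{-70 + 84} \frac{-2 + 0}{6 + 1} = \frac{84 + \sqrt{13}}{14} \left(- \frac{2}{7}\right) = \frac{84 + \sqrt{13}}{14} \left(\left(-2\right) \frac{1}{7}\right) = \left(6 + \frac{\sqrt{13}}{14}\right) \left(- \frac{2}{7}\right) = - \frac{12}{7} - \frac{\sqrt{13}}{49}$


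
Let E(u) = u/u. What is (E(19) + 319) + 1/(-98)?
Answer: 31359/98 ≈ 319.99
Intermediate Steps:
E(u) = 1
(E(19) + 319) + 1/(-98) = (1 + 319) + 1/(-98) = 320 - 1/98 = 31359/98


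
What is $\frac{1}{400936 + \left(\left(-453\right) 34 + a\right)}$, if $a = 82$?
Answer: $\frac{1}{385616} \approx 2.5933 \cdot 10^{-6}$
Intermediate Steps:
$\frac{1}{400936 + \left(\left(-453\right) 34 + a\right)} = \frac{1}{400936 + \left(\left(-453\right) 34 + 82\right)} = \frac{1}{400936 + \left(-15402 + 82\right)} = \frac{1}{400936 - 15320} = \frac{1}{385616}$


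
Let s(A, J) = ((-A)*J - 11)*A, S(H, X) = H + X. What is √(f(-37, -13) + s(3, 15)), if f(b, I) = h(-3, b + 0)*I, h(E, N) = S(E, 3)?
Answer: 2*I*√42 ≈ 12.961*I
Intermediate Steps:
h(E, N) = 3 + E (h(E, N) = E + 3 = 3 + E)
f(b, I) = 0 (f(b, I) = (3 - 3)*I = 0*I = 0)
s(A, J) = A*(-11 - A*J) (s(A, J) = (-A*J - 11)*A = (-11 - A*J)*A = A*(-11 - A*J))
√(f(-37, -13) + s(3, 15)) = √(0 - 1*3*(11 + 3*15)) = √(0 - 1*3*(11 + 45)) = √(0 - 1*3*56) = √(0 - 168) = √(-168) = 2*I*√42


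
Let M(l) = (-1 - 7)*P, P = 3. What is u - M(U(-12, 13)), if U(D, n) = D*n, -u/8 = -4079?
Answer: 32656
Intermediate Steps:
u = 32632 (u = -8*(-4079) = 32632)
M(l) = -24 (M(l) = (-1 - 7)*3 = -8*3 = -24)
u - M(U(-12, 13)) = 32632 - 1*(-24) = 32632 + 24 = 32656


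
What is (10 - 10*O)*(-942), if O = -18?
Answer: -178980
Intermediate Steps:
(10 - 10*O)*(-942) = (10 - 10*(-18))*(-942) = (10 + 180)*(-942) = 190*(-942) = -178980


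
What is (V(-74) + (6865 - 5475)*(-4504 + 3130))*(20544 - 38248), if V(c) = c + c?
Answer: 33814781632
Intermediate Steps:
V(c) = 2*c
(V(-74) + (6865 - 5475)*(-4504 + 3130))*(20544 - 38248) = (2*(-74) + (6865 - 5475)*(-4504 + 3130))*(20544 - 38248) = (-148 + 1390*(-1374))*(-17704) = (-148 - 1909860)*(-17704) = -1910008*(-17704) = 33814781632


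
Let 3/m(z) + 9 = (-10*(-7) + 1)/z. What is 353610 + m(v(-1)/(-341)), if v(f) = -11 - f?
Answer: 8529426840/24121 ≈ 3.5361e+5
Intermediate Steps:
m(z) = 3/(-9 + 71/z) (m(z) = 3/(-9 + (-10*(-7) + 1)/z) = 3/(-9 + (70 + 1)/z) = 3/(-9 + 71/z))
353610 + m(v(-1)/(-341)) = 353610 - 3*(-11 - 1*(-1))/(-341)/(-71 + 9*((-11 - 1*(-1))/(-341))) = 353610 - 3*(-11 + 1)*(-1/341)/(-71 + 9*((-11 + 1)*(-1/341))) = 353610 - 3*(-10*(-1/341))/(-71 + 9*(-10*(-1/341))) = 353610 - 3*10/341/(-71 + 9*(10/341)) = 353610 - 3*10/341/(-71 + 90/341) = 353610 - 3*10/341/(-24121/341) = 353610 - 3*10/341*(-341/24121) = 353610 + 30/24121 = 8529426840/24121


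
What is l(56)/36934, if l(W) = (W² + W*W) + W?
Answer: 3164/18467 ≈ 0.17133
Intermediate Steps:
l(W) = W + 2*W² (l(W) = (W² + W²) + W = 2*W² + W = W + 2*W²)
l(56)/36934 = (56*(1 + 2*56))/36934 = (56*(1 + 112))*(1/36934) = (56*113)*(1/36934) = 6328*(1/36934) = 3164/18467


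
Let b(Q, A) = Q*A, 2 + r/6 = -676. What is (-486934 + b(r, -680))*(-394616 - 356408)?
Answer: -1711813509344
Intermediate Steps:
r = -4068 (r = -12 + 6*(-676) = -12 - 4056 = -4068)
b(Q, A) = A*Q
(-486934 + b(r, -680))*(-394616 - 356408) = (-486934 - 680*(-4068))*(-394616 - 356408) = (-486934 + 2766240)*(-751024) = 2279306*(-751024) = -1711813509344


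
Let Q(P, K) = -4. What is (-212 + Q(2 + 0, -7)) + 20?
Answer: -196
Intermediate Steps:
(-212 + Q(2 + 0, -7)) + 20 = (-212 - 4) + 20 = -216 + 20 = -196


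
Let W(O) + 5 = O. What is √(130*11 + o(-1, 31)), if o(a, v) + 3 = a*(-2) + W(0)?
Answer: 4*√89 ≈ 37.736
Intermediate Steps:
W(O) = -5 + O
o(a, v) = -8 - 2*a (o(a, v) = -3 + (a*(-2) + (-5 + 0)) = -3 + (-2*a - 5) = -3 + (-5 - 2*a) = -8 - 2*a)
√(130*11 + o(-1, 31)) = √(130*11 + (-8 - 2*(-1))) = √(1430 + (-8 + 2)) = √(1430 - 6) = √1424 = 4*√89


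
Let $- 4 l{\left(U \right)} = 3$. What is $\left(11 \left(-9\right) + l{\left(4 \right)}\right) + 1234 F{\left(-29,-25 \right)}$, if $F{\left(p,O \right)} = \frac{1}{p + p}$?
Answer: $- \frac{14039}{116} \approx -121.03$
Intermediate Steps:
$l{\left(U \right)} = - \frac{3}{4}$ ($l{\left(U \right)} = \left(- \frac{1}{4}\right) 3 = - \frac{3}{4}$)
$F{\left(p,O \right)} = \frac{1}{2 p}$
$\left(11 \left(-9\right) + l{\left(4 \right)}\right) + 1234 F{\left(-29,-25 \right)} = \left(11 \left(-9\right) - \frac{3}{4}\right) + 1234 \frac{1}{2 \left(-29\right)} = \left(-99 - \frac{3}{4}\right) + 1234 \cdot \frac{1}{2} \left(- \frac{1}{29}\right) = - \frac{399}{4} + 1234 \left(- \frac{1}{58}\right) = - \frac{399}{4} - \frac{617}{29} = - \frac{14039}{116}$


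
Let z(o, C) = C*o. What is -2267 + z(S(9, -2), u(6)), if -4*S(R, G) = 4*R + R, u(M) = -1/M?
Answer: -18121/8 ≈ -2265.1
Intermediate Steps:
S(R, G) = -5*R/4 (S(R, G) = -(4*R + R)/4 = -5*R/4)
-2267 + z(S(9, -2), u(6)) = -2267 + (-1/6)*(-5/4*9) = -2267 - 1*1/6*(-45/4) = -2267 - 1/6*(-45/4) = -2267 + 15/8 = -18121/8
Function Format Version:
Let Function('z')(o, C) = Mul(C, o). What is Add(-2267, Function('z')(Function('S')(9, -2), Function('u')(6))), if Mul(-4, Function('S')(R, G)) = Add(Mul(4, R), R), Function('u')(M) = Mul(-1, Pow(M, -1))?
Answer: Rational(-18121, 8) ≈ -2265.1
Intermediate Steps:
Function('S')(R, G) = Mul(Rational(-5, 4), R) (Function('S')(R, G) = Mul(Rational(-1, 4), Add(Mul(4, R), R)) = Mul(Rational(-1, 4), Mul(5, R)) = Mul(Rational(-5, 4), R))
Add(-2267, Function('z')(Function('S')(9, -2), Function('u')(6))) = Add(-2267, Mul(Mul(-1, Pow(6, -1)), Mul(Rational(-5, 4), 9))) = Add(-2267, Mul(Mul(-1, Rational(1, 6)), Rational(-45, 4))) = Add(-2267, Mul(Rational(-1, 6), Rational(-45, 4))) = Add(-2267, Rational(15, 8)) = Rational(-18121, 8)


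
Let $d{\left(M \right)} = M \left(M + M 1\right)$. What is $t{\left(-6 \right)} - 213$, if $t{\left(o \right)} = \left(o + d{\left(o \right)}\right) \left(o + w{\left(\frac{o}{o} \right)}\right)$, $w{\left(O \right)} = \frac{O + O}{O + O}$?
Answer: $-543$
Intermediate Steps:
$d{\left(M \right)} = 2 M^{2}$ ($d{\left(M \right)} = M \left(M + M\right) = M 2 M = 2 M^{2}$)
$w{\left(O \right)} = 1$ ($w{\left(O \right)} = \frac{2 O}{2 O} = 2 O \frac{1}{2 O} = 1$)
$t{\left(o \right)} = \left(1 + o\right) \left(o + 2 o^{2}\right)$ ($t{\left(o \right)} = \left(o + 2 o^{2}\right) \left(o + 1\right) = \left(o + 2 o^{2}\right) \left(1 + o\right) = \left(1 + o\right) \left(o + 2 o^{2}\right)$)
$t{\left(-6 \right)} - 213 = - 6 \left(1 + 2 \left(-6\right)^{2} + 3 \left(-6\right)\right) - 213 = - 6 \left(1 + 2 \cdot 36 - 18\right) - 213 = - 6 \left(1 + 72 - 18\right) - 213 = \left(-6\right) 55 - 213 = -330 - 213 = -543$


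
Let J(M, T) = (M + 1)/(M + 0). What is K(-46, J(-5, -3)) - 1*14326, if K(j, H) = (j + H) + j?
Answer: -72086/5 ≈ -14417.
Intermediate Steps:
J(M, T) = (1 + M)/M
K(j, H) = H + 2*j (K(j, H) = (H + j) + j = H + 2*j)
K(-46, J(-5, -3)) - 1*14326 = ((1 - 5)/(-5) + 2*(-46)) - 1*14326 = (-⅕*(-4) - 92) - 14326 = (⅘ - 92) - 14326 = -456/5 - 14326 = -72086/5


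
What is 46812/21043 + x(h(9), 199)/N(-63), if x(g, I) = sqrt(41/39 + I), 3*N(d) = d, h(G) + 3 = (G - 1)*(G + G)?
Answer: 46812/21043 - sqrt(304278)/819 ≈ 1.5511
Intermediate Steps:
h(G) = -3 + 2*G*(-1 + G) (h(G) = -3 + (G - 1)*(G + G) = -3 + (-1 + G)*(2*G) = -3 + 2*G*(-1 + G))
N(d) = d/3
x(g, I) = sqrt(41/39 + I) (x(g, I) = sqrt(41*(1/39) + I) = sqrt(41/39 + I))
46812/21043 + x(h(9), 199)/N(-63) = 46812/21043 + (sqrt(1599 + 1521*199)/39)/(((1/3)*(-63))) = 46812*(1/21043) + (sqrt(1599 + 302679)/39)/(-21) = 46812/21043 + (sqrt(304278)/39)*(-1/21) = 46812/21043 - sqrt(304278)/819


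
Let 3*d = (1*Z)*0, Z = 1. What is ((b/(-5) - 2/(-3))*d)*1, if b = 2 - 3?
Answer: 0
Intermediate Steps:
d = 0 (d = ((1*1)*0)/3 = (1*0)/3 = (⅓)*0 = 0)
b = -1
((b/(-5) - 2/(-3))*d)*1 = ((-1/(-5) - 2/(-3))*0)*1 = ((-1*(-⅕) - 2*(-⅓))*0)*1 = ((⅕ + ⅔)*0)*1 = ((13/15)*0)*1 = 0*1 = 0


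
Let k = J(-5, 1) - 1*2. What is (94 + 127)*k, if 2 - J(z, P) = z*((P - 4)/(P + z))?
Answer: 3315/4 ≈ 828.75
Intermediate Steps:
J(z, P) = 2 - z*(-4 + P)/(P + z) (J(z, P) = 2 - z*(P - 4)/(P + z) = 2 - z*(-4 + P)/(P + z))
k = 15/4 (k = (2*1 + 6*(-5) - 1*1*(-5))/(1 - 5) - 1*2 = (2 - 30 + 5)/(-4) - 2 = -¼*(-23) - 2 = 23/4 - 2 = 15/4 ≈ 3.7500)
(94 + 127)*k = (94 + 127)*(15/4) = 221*(15/4) = 3315/4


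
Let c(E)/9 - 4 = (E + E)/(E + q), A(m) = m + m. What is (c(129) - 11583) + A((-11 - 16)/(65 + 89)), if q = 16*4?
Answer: -171426384/14861 ≈ -11535.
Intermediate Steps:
q = 64
A(m) = 2*m
c(E) = 36 + 18*E/(64 + E) (c(E) = 36 + 9*((E + E)/(E + 64)) = 36 + 9*((2*E)/(64 + E)) = 36 + 9*(2*E/(64 + E)) = 36 + 18*E/(64 + E))
(c(129) - 11583) + A((-11 - 16)/(65 + 89)) = (18*(128 + 3*129)/(64 + 129) - 11583) + 2*((-11 - 16)/(65 + 89)) = (18*(128 + 387)/193 - 11583) + 2*(-27/154) = (18*(1/193)*515 - 11583) + 2*(-27*1/154) = (9270/193 - 11583) + 2*(-27/154) = -2226249/193 - 27/77 = -171426384/14861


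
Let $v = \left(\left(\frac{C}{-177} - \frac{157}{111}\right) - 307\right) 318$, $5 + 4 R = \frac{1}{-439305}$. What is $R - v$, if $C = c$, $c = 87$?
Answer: $\frac{188407301988371}{1918005630} \approx 98231.0$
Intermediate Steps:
$R = - \frac{1098263}{878610}$ ($R = - \frac{5}{4} + \frac{1}{4 \left(-439305\right)} = - \frac{5}{4} + \frac{1}{4} \left(- \frac{1}{439305}\right) = - \frac{5}{4} - \frac{1}{1757220} = - \frac{1098263}{878610} \approx -1.25$)
$C = 87$
$v = - \frac{214440650}{2183}$ ($v = \left(\left(\frac{87}{-177} - \frac{157}{111}\right) - 307\right) 318 = \left(\left(87 \left(- \frac{1}{177}\right) - \frac{157}{111}\right) - 307\right) 318 = \left(\left(- \frac{29}{59} - \frac{157}{111}\right) - 307\right) 318 = \left(- \frac{12482}{6549} - 307\right) 318 = \left(- \frac{2023025}{6549}\right) 318 = - \frac{214440650}{2183} \approx -98232.0$)
$R - v = - \frac{1098263}{878610} - - \frac{214440650}{2183} = - \frac{1098263}{878610} + \frac{214440650}{2183} = \frac{188407301988371}{1918005630}$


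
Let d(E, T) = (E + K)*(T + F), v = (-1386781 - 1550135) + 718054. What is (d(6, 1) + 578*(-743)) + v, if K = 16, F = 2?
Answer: -2648250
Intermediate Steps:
v = -2218862 (v = -2936916 + 718054 = -2218862)
d(E, T) = (2 + T)*(16 + E) (d(E, T) = (E + 16)*(T + 2) = (16 + E)*(2 + T) = (2 + T)*(16 + E))
(d(6, 1) + 578*(-743)) + v = ((32 + 2*6 + 16*1 + 6*1) + 578*(-743)) - 2218862 = ((32 + 12 + 16 + 6) - 429454) - 2218862 = (66 - 429454) - 2218862 = -429388 - 2218862 = -2648250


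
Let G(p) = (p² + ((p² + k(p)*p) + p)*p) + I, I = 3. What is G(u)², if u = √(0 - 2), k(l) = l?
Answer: -31 + 8*I*√2 ≈ -31.0 + 11.314*I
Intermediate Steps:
u = I*√2 (u = √(-2) = I*√2 ≈ 1.4142*I)
G(p) = 3 + p² + p*(p + 2*p²) (G(p) = (p² + ((p² + p*p) + p)*p) + 3 = (p² + ((p² + p²) + p)*p) + 3 = (p² + (2*p² + p)*p) + 3 = (p² + (p + 2*p²)*p) + 3 = (p² + p*(p + 2*p²)) + 3 = 3 + p² + p*(p + 2*p²))
G(u)² = (3 + 2*(I*√2)² + 2*(I*√2)³)² = (3 + 2*(-2) + 2*(-2*I*√2))² = (3 - 4 - 4*I*√2)² = (-1 - 4*I*√2)²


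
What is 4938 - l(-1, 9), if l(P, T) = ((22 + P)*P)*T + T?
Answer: 5118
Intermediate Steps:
l(P, T) = T + P*T*(22 + P) (l(P, T) = (P*(22 + P))*T + T = P*T*(22 + P) + T = T + P*T*(22 + P))
4938 - l(-1, 9) = 4938 - 9*(1 + (-1)² + 22*(-1)) = 4938 - 9*(1 + 1 - 22) = 4938 - 9*(-20) = 4938 - 1*(-180) = 4938 + 180 = 5118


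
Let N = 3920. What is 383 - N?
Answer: -3537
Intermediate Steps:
383 - N = 383 - 1*3920 = 383 - 3920 = -3537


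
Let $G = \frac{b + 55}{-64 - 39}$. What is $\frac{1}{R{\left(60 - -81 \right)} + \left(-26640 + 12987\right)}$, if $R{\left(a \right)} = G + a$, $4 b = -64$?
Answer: $- \frac{103}{1391775} \approx -7.4006 \cdot 10^{-5}$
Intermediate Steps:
$b = -16$ ($b = \frac{1}{4} \left(-64\right) = -16$)
$G = - \frac{39}{103}$ ($G = \frac{-16 + 55}{-64 - 39} = \frac{39}{-103} = 39 \left(- \frac{1}{103}\right) = - \frac{39}{103} \approx -0.37864$)
$R{\left(a \right)} = - \frac{39}{103} + a$
$\frac{1}{R{\left(60 - -81 \right)} + \left(-26640 + 12987\right)} = \frac{1}{\left(- \frac{39}{103} + \left(60 - -81\right)\right) + \left(-26640 + 12987\right)} = \frac{1}{\left(- \frac{39}{103} + \left(60 + 81\right)\right) - 13653} = \frac{1}{\left(- \frac{39}{103} + 141\right) - 13653} = \frac{1}{\frac{14484}{103} - 13653} = \frac{1}{- \frac{1391775}{103}} = - \frac{103}{1391775}$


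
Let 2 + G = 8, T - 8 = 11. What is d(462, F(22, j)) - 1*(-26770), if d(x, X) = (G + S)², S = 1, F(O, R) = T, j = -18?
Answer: 26819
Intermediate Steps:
T = 19 (T = 8 + 11 = 19)
F(O, R) = 19
G = 6 (G = -2 + 8 = 6)
d(x, X) = 49 (d(x, X) = (6 + 1)² = 7² = 49)
d(462, F(22, j)) - 1*(-26770) = 49 - 1*(-26770) = 49 + 26770 = 26819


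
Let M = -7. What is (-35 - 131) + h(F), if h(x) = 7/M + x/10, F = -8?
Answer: -839/5 ≈ -167.80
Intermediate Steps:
h(x) = -1 + x/10 (h(x) = 7/(-7) + x/10 = 7*(-1/7) + x*(1/10) = -1 + x/10)
(-35 - 131) + h(F) = (-35 - 131) + (-1 + (1/10)*(-8)) = -166 + (-1 - 4/5) = -166 - 9/5 = -839/5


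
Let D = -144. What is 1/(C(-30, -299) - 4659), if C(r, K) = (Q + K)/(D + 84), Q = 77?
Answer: -10/46553 ≈ -0.00021481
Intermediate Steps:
C(r, K) = -77/60 - K/60 (C(r, K) = (77 + K)/(-144 + 84) = (77 + K)/(-60) = (77 + K)*(-1/60) = -77/60 - K/60)
1/(C(-30, -299) - 4659) = 1/((-77/60 - 1/60*(-299)) - 4659) = 1/((-77/60 + 299/60) - 4659) = 1/(37/10 - 4659) = 1/(-46553/10) = -10/46553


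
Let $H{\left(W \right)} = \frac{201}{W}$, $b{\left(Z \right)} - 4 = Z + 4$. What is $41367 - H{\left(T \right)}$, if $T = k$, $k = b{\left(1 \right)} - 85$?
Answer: $\frac{3144093}{76} \approx 41370.0$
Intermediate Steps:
$b{\left(Z \right)} = 8 + Z$ ($b{\left(Z \right)} = 4 + \left(Z + 4\right) = 4 + \left(4 + Z\right) = 8 + Z$)
$k = -76$ ($k = \left(8 + 1\right) - 85 = 9 - 85 = -76$)
$T = -76$
$41367 - H{\left(T \right)} = 41367 - \frac{201}{-76} = 41367 - 201 \left(- \frac{1}{76}\right) = 41367 - - \frac{201}{76} = 41367 + \frac{201}{76} = \frac{3144093}{76}$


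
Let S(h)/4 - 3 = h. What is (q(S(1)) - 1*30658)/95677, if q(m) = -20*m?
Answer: -30978/95677 ≈ -0.32378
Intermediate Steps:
S(h) = 12 + 4*h
(q(S(1)) - 1*30658)/95677 = (-20*(12 + 4*1) - 1*30658)/95677 = (-20*(12 + 4) - 30658)*(1/95677) = (-20*16 - 30658)*(1/95677) = (-320 - 30658)*(1/95677) = -30978*1/95677 = -30978/95677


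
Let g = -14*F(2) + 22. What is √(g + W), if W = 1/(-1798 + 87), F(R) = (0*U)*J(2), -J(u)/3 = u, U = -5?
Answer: √64403751/1711 ≈ 4.6904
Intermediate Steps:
J(u) = -3*u
F(R) = 0 (F(R) = (0*(-5))*(-3*2) = 0*(-6) = 0)
g = 22 (g = -14*0 + 22 = 0 + 22 = 22)
W = -1/1711 (W = 1/(-1711) = -1/1711 ≈ -0.00058445)
√(g + W) = √(22 - 1/1711) = √(37641/1711) = √64403751/1711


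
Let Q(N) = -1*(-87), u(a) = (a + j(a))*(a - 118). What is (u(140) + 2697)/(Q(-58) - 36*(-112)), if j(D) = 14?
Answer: 6085/4119 ≈ 1.4773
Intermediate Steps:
u(a) = (-118 + a)*(14 + a) (u(a) = (a + 14)*(a - 118) = (14 + a)*(-118 + a) = (-118 + a)*(14 + a))
Q(N) = 87
(u(140) + 2697)/(Q(-58) - 36*(-112)) = ((-1652 + 140**2 - 104*140) + 2697)/(87 - 36*(-112)) = ((-1652 + 19600 - 14560) + 2697)/(87 + 4032) = (3388 + 2697)/4119 = 6085*(1/4119) = 6085/4119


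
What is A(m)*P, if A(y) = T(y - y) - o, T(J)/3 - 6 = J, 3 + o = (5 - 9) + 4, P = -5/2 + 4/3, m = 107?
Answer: -49/2 ≈ -24.500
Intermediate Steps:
P = -7/6 (P = -5*½ + 4*(⅓) = -5/2 + 4/3 = -7/6 ≈ -1.1667)
o = -3 (o = -3 + ((5 - 9) + 4) = -3 + (-4 + 4) = -3 + 0 = -3)
T(J) = 18 + 3*J
A(y) = 21 (A(y) = (18 + 3*(y - y)) - 1*(-3) = (18 + 3*0) + 3 = (18 + 0) + 3 = 18 + 3 = 21)
A(m)*P = 21*(-7/6) = -49/2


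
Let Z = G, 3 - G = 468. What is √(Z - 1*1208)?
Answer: I*√1673 ≈ 40.902*I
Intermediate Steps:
G = -465 (G = 3 - 1*468 = 3 - 468 = -465)
Z = -465
√(Z - 1*1208) = √(-465 - 1*1208) = √(-465 - 1208) = √(-1673) = I*√1673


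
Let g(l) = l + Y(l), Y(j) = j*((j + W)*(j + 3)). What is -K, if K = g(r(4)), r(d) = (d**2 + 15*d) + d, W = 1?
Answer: -537920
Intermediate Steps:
r(d) = d**2 + 16*d
Y(j) = j*(1 + j)*(3 + j) (Y(j) = j*((j + 1)*(j + 3)) = j*((1 + j)*(3 + j)) = j*(1 + j)*(3 + j))
g(l) = l + l*(3 + l**2 + 4*l)
K = 537920 (K = (4*(16 + 4))*(4 + (4*(16 + 4))**2 + 4*(4*(16 + 4))) = (4*20)*(4 + (4*20)**2 + 4*(4*20)) = 80*(4 + 80**2 + 4*80) = 80*(4 + 6400 + 320) = 80*6724 = 537920)
-K = -1*537920 = -537920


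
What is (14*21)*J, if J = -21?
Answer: -6174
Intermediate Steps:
(14*21)*J = (14*21)*(-21) = 294*(-21) = -6174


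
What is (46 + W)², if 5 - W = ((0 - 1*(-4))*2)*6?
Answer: 9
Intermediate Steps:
W = -43 (W = 5 - (0 - 1*(-4))*2*6 = 5 - (0 + 4)*2*6 = 5 - 4*2*6 = 5 - 8*6 = 5 - 1*48 = 5 - 48 = -43)
(46 + W)² = (46 - 43)² = 3² = 9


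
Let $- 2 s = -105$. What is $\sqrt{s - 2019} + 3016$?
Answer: $3016 + \frac{3 i \sqrt{874}}{2} \approx 3016.0 + 44.345 i$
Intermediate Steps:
$s = \frac{105}{2}$ ($s = \left(- \frac{1}{2}\right) \left(-105\right) = \frac{105}{2} \approx 52.5$)
$\sqrt{s - 2019} + 3016 = \sqrt{\frac{105}{2} - 2019} + 3016 = \sqrt{- \frac{3933}{2}} + 3016 = \frac{3 i \sqrt{874}}{2} + 3016 = 3016 + \frac{3 i \sqrt{874}}{2}$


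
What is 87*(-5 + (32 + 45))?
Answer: 6264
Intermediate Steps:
87*(-5 + (32 + 45)) = 87*(-5 + 77) = 87*72 = 6264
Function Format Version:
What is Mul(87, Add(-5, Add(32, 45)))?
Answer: 6264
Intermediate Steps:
Mul(87, Add(-5, Add(32, 45))) = Mul(87, Add(-5, 77)) = Mul(87, 72) = 6264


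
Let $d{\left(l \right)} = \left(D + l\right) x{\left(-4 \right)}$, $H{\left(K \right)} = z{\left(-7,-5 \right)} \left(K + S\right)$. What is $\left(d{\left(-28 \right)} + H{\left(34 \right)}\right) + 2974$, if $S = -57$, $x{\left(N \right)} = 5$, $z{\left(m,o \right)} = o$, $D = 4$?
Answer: $2969$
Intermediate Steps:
$H{\left(K \right)} = 285 - 5 K$ ($H{\left(K \right)} = - 5 \left(K - 57\right) = - 5 \left(-57 + K\right) = 285 - 5 K$)
$d{\left(l \right)} = 20 + 5 l$ ($d{\left(l \right)} = \left(4 + l\right) 5 = 20 + 5 l$)
$\left(d{\left(-28 \right)} + H{\left(34 \right)}\right) + 2974 = \left(\left(20 + 5 \left(-28\right)\right) + \left(285 - 170\right)\right) + 2974 = \left(\left(20 - 140\right) + \left(285 - 170\right)\right) + 2974 = \left(-120 + 115\right) + 2974 = -5 + 2974 = 2969$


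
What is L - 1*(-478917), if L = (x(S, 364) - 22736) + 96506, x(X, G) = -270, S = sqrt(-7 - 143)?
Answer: 552417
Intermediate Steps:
S = 5*I*sqrt(6) (S = sqrt(-150) = 5*I*sqrt(6) ≈ 12.247*I)
L = 73500 (L = (-270 - 22736) + 96506 = -23006 + 96506 = 73500)
L - 1*(-478917) = 73500 - 1*(-478917) = 73500 + 478917 = 552417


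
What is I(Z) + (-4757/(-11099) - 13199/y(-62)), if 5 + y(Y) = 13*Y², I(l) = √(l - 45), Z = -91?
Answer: 91197318/554583733 + 2*I*√34 ≈ 0.16444 + 11.662*I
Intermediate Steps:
I(l) = √(-45 + l)
y(Y) = -5 + 13*Y²
I(Z) + (-4757/(-11099) - 13199/y(-62)) = √(-45 - 91) + (-4757/(-11099) - 13199/(-5 + 13*(-62)²)) = √(-136) + (-4757*(-1/11099) - 13199/(-5 + 13*3844)) = 2*I*√34 + (4757/11099 - 13199/(-5 + 49972)) = 2*I*√34 + (4757/11099 - 13199/49967) = 2*I*√34 + 91197318/554583733 = 91197318/554583733 + 2*I*√34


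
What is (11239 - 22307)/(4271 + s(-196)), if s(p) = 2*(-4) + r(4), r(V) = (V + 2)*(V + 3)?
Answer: -11068/4305 ≈ -2.5710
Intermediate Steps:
r(V) = (2 + V)*(3 + V)
s(p) = 34 (s(p) = 2*(-4) + (6 + 4² + 5*4) = -8 + (6 + 16 + 20) = -8 + 42 = 34)
(11239 - 22307)/(4271 + s(-196)) = (11239 - 22307)/(4271 + 34) = -11068/4305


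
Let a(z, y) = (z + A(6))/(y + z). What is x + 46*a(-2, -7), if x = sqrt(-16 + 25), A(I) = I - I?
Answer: 119/9 ≈ 13.222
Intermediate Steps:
A(I) = 0
x = 3 (x = sqrt(9) = 3)
a(z, y) = z/(y + z) (a(z, y) = (z + 0)/(y + z) = z/(y + z))
x + 46*a(-2, -7) = 3 + 46*(-2/(-7 - 2)) = 3 + 46*(-2/(-9)) = 3 + 46*(-2*(-1/9)) = 3 + 46*(2/9) = 3 + 92/9 = 119/9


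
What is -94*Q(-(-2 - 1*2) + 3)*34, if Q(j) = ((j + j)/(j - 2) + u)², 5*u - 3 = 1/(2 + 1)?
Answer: -8641984/225 ≈ -38409.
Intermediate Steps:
u = ⅔ (u = ⅗ + 1/(5*(2 + 1)) = ⅗ + (⅕)/3 = ⅗ + (⅕)*(⅓) = ⅗ + 1/15 = ⅔ ≈ 0.66667)
Q(j) = (⅔ + 2*j/(-2 + j))² (Q(j) = ((j + j)/(j - 2) + ⅔)² = ((2*j)/(-2 + j) + ⅔)² = (2*j/(-2 + j) + ⅔)² = (⅔ + 2*j/(-2 + j))²)
-94*Q(-(-2 - 1*2) + 3)*34 = -1504*(-1 + 2*(-(-2 - 1*2) + 3))²/(9*(-2 + (-(-2 - 1*2) + 3))²)*34 = -1504*(-1 + 2*(-(-2 - 2) + 3))²/(9*(-2 + (-(-2 - 2) + 3))²)*34 = -1504*(-1 + 2*(-1*(-4) + 3))²/(9*(-2 + (-1*(-4) + 3))²)*34 = -1504*(-1 + 2*(4 + 3))²/(9*(-2 + (4 + 3))²)*34 = -1504*(-1 + 2*7)²/(9*(-2 + 7)²)*34 = -1504*(-1 + 14)²/(9*5²)*34 = -1504*13²/(9*25)*34 = -1504*169/(9*25)*34 = -94*2704/225*34 = -254176/225*34 = -8641984/225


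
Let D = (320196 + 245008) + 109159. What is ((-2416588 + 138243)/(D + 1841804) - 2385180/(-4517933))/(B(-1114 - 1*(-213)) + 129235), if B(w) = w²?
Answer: -613128407975/1528225514975196028 ≈ -4.0120e-7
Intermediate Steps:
D = 674363 (D = 565204 + 109159 = 674363)
((-2416588 + 138243)/(D + 1841804) - 2385180/(-4517933))/(B(-1114 - 1*(-213)) + 129235) = ((-2416588 + 138243)/(674363 + 1841804) - 2385180/(-4517933))/((-1114 - 1*(-213))² + 129235) = (-2278345/2516167 - 2385180*(-1/4517933))/((-1114 + 213)² + 129235) = (-2278345*1/2516167 + 340740/645419)/((-901)² + 129235) = (-2278345/2516167 + 340740/645419)/(811801 + 129235) = -613128407975/1623981988973/941036 = -613128407975/1623981988973*1/941036 = -613128407975/1528225514975196028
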